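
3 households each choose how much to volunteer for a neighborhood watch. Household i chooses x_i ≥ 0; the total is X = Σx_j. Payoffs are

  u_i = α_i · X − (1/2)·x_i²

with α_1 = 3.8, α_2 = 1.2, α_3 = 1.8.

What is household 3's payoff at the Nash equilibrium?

Household i's FOC: ∂u_i/∂x_i = α_i − x_i = 0, so x_i* = α_i.
NE contributions = (3.8, 1.2, 1.8); X = 6.8.
u_3 = α_3·X − ½·(x_3)² = 1.8·6.8 − ½·1.8² = 10.62.

10.62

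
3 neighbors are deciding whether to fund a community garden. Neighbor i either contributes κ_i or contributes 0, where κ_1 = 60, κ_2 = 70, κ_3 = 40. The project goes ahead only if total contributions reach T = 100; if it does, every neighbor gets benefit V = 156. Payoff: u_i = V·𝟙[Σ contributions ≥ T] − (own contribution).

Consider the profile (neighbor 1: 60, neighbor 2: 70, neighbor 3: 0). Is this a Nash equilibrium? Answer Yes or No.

Total = 130 ≥ 100: provided.
Neighbor 1 (pledges 60, payoff 96): dropping to 0 → total 70, payoff 0. No gain.
Neighbor 2 (pledges 70, payoff 86): dropping to 0 → total 60, payoff 0. No gain.
Neighbor 3 (pledges 0, payoff 156): pledging 40 → total 170, payoff 116. No gain.

Yes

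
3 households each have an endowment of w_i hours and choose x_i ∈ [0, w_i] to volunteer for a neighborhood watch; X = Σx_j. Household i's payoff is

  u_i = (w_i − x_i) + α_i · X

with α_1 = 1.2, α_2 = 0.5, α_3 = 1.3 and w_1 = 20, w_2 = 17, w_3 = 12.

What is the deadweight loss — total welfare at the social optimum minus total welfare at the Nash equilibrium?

34

∂u_i/∂x_i = α_i − 1, so household i contributes w_i if α_i > 1, else 0.
α_i > 1 for i ∈ {1, 3}; NE contributions (20, 0, 12), X = 32.
W^NE = Σw_i − X^NE + (Σα_i)·X^NE = 49 + 2·32 = 113.
Planner: ∂(Σu_j)/∂x_i = Σα_j − 1 = 2 > 0, so everyone contributes w_i; X^SO = 49, W^SO = 49 + 2·49 = 147.
Deadweight loss = 34.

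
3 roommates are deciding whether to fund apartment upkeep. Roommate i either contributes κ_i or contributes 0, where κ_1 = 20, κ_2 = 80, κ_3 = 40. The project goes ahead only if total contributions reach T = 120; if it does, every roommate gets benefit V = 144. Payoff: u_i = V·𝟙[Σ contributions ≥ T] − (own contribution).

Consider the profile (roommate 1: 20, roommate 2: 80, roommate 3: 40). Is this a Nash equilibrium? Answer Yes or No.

No

Total = 140 ≥ 120: provided.
Roommate 1 (pledges 20, payoff 124): dropping to 0 → total 120, payoff 144. Profitable deviation.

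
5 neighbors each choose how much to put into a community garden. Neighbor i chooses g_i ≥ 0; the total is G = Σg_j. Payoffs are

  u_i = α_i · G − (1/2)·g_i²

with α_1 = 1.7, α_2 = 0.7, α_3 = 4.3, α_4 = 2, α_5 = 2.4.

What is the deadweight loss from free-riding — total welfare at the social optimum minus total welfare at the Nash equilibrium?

200.63

Neighbor i's FOC: ∂u_i/∂g_i = α_i − g_i = 0, so g_i* = α_i.
NE contributions = (1.7, 0.7, 4.3, 2, 2.4); G = 11.1.
W^NE = (Σα)·G − ½Σα_i² = 11.1² − ½·31.63 = 107.395.
Planner sets g_i = Σα_j = 11.1 for every i, so G^SO = 5·11.1 = 55.5.
W^SO = (Σα)·G^SO − ½·5·(Σα)² = (5/2)·11.1² = 308.025.
Deadweight loss = W^SO − W^NE = 200.63.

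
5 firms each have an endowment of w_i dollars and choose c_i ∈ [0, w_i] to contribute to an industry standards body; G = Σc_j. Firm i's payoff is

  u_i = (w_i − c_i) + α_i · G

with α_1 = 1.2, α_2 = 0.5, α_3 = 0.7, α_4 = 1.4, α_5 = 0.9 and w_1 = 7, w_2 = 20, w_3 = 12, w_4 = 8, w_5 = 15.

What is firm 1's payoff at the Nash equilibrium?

∂u_i/∂c_i = α_i − 1, so firm i contributes w_i if α_i > 1, else 0.
α_i > 1 for i ∈ {1, 4}; NE contributions (7, 0, 0, 8, 0), G = 15.
u_1 = (7 − 7) + 1.2·15 = 18.

18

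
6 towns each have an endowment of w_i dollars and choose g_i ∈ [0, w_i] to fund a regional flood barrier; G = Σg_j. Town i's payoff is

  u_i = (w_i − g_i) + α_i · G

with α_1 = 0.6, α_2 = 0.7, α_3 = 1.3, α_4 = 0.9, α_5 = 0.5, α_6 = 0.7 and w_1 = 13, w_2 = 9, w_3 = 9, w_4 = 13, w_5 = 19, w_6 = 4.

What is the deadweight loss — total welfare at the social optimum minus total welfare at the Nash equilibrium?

∂u_i/∂g_i = α_i − 1, so town i contributes w_i if α_i > 1, else 0.
α_i > 1 for i ∈ {3}; NE contributions (0, 0, 9, 0, 0, 0), G = 9.
W^NE = Σw_i − G^NE + (Σα_i)·G^NE = 67 + 3.7·9 = 100.3.
Planner: ∂(Σu_j)/∂g_i = Σα_j − 1 = 3.7 > 0, so everyone contributes w_i; G^SO = 67, W^SO = 67 + 3.7·67 = 314.9.
Deadweight loss = 214.6.

214.6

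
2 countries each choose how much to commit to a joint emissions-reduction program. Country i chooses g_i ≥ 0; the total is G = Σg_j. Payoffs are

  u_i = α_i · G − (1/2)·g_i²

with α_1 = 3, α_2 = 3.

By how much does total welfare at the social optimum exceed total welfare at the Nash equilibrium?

Country i's FOC: ∂u_i/∂g_i = α_i − g_i = 0, so g_i* = α_i.
NE contributions = (3, 3); G = 6.
W^NE = (Σα)·G − ½Σα_i² = 6² − ½·18 = 27.
Planner sets g_i = Σα_j = 6 for every i, so G^SO = 2·6 = 12.
W^SO = (Σα)·G^SO − ½·2·(Σα)² = (2/2)·6² = 36.
Deadweight loss = W^SO − W^NE = 9.

9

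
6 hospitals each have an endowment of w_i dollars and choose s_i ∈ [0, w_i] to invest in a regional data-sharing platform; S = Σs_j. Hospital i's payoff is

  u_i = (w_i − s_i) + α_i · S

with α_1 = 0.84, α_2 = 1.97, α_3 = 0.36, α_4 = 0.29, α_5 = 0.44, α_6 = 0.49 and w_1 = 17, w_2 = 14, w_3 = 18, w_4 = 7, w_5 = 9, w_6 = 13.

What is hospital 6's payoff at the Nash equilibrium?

19.86

∂u_i/∂s_i = α_i − 1, so hospital i contributes w_i if α_i > 1, else 0.
α_i > 1 for i ∈ {2}; NE contributions (0, 14, 0, 0, 0, 0), S = 14.
u_6 = (13 − 0) + 0.49·14 = 19.86.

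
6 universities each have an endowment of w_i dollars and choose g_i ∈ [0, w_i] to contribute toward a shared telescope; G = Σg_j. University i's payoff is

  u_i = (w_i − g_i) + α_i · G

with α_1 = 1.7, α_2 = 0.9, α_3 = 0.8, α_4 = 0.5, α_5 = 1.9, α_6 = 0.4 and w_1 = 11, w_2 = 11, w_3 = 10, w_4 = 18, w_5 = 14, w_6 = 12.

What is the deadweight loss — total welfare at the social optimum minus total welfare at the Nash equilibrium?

265.2

∂u_i/∂g_i = α_i − 1, so university i contributes w_i if α_i > 1, else 0.
α_i > 1 for i ∈ {1, 5}; NE contributions (11, 0, 0, 0, 14, 0), G = 25.
W^NE = Σw_i − G^NE + (Σα_i)·G^NE = 76 + 5.2·25 = 206.
Planner: ∂(Σu_j)/∂g_i = Σα_j − 1 = 5.2 > 0, so everyone contributes w_i; G^SO = 76, W^SO = 76 + 5.2·76 = 471.2.
Deadweight loss = 265.2.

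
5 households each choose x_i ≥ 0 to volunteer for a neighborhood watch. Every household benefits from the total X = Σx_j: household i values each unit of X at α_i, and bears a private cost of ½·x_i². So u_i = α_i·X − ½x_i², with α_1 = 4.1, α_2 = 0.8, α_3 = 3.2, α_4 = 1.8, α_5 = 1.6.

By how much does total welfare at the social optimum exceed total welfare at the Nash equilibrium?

215.12

Household i's FOC: ∂u_i/∂x_i = α_i − x_i = 0, so x_i* = α_i.
NE contributions = (4.1, 0.8, 3.2, 1.8, 1.6); X = 11.5.
W^NE = (Σα)·X − ½Σα_i² = 11.5² − ½·33.49 = 115.505.
Planner sets x_i = Σα_j = 11.5 for every i, so X^SO = 5·11.5 = 57.5.
W^SO = (Σα)·X^SO − ½·5·(Σα)² = (5/2)·11.5² = 330.625.
Deadweight loss = W^SO − W^NE = 215.12.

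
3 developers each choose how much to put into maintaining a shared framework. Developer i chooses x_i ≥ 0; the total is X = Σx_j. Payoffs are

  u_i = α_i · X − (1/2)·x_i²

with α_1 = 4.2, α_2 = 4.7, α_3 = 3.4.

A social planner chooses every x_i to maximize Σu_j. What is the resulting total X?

36.9

Planner FOC: ∂(Σu_j)/∂x_i = (Σα_j) − x_i = 0, so x_i^SO = Σα_j = 12.3 for every i; X^SO = 36.9.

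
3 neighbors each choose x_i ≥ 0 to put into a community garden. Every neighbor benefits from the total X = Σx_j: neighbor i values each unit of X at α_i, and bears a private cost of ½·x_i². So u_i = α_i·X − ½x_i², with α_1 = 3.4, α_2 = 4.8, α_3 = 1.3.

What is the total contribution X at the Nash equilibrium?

9.5

Neighbor i's FOC: ∂u_i/∂x_i = α_i − x_i = 0, so x_i* = α_i.
NE contributions = (3.4, 4.8, 1.3); X = 9.5.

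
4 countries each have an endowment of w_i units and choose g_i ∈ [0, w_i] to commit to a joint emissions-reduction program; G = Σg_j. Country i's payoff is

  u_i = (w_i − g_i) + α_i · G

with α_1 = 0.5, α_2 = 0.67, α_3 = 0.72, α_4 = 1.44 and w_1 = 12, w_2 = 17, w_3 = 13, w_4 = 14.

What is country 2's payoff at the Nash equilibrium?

∂u_i/∂g_i = α_i − 1, so country i contributes w_i if α_i > 1, else 0.
α_i > 1 for i ∈ {4}; NE contributions (0, 0, 0, 14), G = 14.
u_2 = (17 − 0) + 0.67·14 = 26.38.

26.38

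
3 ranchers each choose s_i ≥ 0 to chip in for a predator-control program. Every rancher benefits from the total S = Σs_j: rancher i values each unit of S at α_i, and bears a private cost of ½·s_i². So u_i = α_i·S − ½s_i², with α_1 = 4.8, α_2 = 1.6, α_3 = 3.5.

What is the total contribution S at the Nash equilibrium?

9.9

Rancher i's FOC: ∂u_i/∂s_i = α_i − s_i = 0, so s_i* = α_i.
NE contributions = (4.8, 1.6, 3.5); S = 9.9.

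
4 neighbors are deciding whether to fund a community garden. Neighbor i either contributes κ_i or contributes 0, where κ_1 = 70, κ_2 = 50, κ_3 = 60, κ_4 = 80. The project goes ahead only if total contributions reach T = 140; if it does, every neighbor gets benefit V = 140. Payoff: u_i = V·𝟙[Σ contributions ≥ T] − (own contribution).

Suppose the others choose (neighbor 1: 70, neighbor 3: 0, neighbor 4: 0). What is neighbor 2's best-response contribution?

Others' total = 70. Even contributing 50 gives 120 < 140: no benefit either way.
Best response: 0.

0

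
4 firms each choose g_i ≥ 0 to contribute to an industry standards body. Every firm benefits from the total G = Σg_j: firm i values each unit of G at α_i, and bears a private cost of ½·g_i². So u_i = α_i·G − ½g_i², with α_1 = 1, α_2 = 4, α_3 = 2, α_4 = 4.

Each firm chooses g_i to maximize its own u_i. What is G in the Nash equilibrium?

Firm i's FOC: ∂u_i/∂g_i = α_i − g_i = 0, so g_i* = α_i.
NE contributions = (1, 4, 2, 4); G = 11.

11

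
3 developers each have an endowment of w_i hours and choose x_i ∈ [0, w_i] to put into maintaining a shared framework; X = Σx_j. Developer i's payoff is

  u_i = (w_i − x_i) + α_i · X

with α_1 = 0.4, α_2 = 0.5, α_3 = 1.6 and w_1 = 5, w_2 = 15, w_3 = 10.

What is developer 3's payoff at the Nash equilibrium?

∂u_i/∂x_i = α_i − 1, so developer i contributes w_i if α_i > 1, else 0.
α_i > 1 for i ∈ {3}; NE contributions (0, 0, 10), X = 10.
u_3 = (10 − 10) + 1.6·10 = 16.

16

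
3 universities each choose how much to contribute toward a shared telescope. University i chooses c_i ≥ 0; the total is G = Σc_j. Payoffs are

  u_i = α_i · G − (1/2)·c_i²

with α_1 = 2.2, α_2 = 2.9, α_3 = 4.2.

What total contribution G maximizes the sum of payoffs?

Planner FOC: ∂(Σu_j)/∂c_i = (Σα_j) − c_i = 0, so c_i^SO = Σα_j = 9.3 for every i; G^SO = 27.9.

27.9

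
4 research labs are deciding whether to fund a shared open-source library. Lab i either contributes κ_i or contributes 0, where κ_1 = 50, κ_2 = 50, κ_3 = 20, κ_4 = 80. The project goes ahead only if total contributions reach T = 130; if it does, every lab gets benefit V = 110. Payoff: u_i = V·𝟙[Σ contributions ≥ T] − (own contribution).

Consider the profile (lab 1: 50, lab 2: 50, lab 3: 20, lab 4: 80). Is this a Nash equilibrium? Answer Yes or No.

Total = 200 ≥ 130: provided.
Lab 1 (pledges 50, payoff 60): dropping to 0 → total 150, payoff 110. Profitable deviation.

No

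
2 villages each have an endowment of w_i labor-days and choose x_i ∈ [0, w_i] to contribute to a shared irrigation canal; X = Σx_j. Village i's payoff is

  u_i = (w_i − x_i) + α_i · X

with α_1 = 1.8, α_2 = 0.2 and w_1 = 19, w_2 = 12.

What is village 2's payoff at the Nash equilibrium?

15.8

∂u_i/∂x_i = α_i − 1, so village i contributes w_i if α_i > 1, else 0.
α_i > 1 for i ∈ {1}; NE contributions (19, 0), X = 19.
u_2 = (12 − 0) + 0.2·19 = 15.8.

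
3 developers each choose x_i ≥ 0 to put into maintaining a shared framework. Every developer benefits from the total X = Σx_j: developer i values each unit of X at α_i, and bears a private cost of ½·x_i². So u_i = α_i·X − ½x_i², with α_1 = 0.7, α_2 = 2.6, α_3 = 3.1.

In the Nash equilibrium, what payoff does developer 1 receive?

4.235

Developer i's FOC: ∂u_i/∂x_i = α_i − x_i = 0, so x_i* = α_i.
NE contributions = (0.7, 2.6, 3.1); X = 6.4.
u_1 = α_1·X − ½·(x_1)² = 0.7·6.4 − ½·0.7² = 4.235.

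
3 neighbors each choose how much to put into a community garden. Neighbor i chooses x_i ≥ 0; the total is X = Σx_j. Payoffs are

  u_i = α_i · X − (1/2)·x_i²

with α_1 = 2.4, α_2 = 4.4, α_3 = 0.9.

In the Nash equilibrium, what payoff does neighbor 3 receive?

Neighbor i's FOC: ∂u_i/∂x_i = α_i − x_i = 0, so x_i* = α_i.
NE contributions = (2.4, 4.4, 0.9); X = 7.7.
u_3 = α_3·X − ½·(x_3)² = 0.9·7.7 − ½·0.9² = 6.525.

6.525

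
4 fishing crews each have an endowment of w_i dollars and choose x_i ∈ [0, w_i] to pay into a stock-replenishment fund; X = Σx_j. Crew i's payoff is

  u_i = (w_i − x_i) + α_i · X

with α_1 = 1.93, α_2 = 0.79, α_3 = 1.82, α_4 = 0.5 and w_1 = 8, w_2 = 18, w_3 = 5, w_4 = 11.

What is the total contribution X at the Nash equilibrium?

∂u_i/∂x_i = α_i − 1, so crew i contributes w_i if α_i > 1, else 0.
α_i > 1 for i ∈ {1, 3}; NE contributions (8, 0, 5, 0), X = 13.

13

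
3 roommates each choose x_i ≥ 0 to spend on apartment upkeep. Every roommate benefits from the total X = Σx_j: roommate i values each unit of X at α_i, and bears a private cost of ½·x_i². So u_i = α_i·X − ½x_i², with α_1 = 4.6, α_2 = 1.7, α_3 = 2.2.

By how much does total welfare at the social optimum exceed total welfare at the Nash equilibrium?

Roommate i's FOC: ∂u_i/∂x_i = α_i − x_i = 0, so x_i* = α_i.
NE contributions = (4.6, 1.7, 2.2); X = 8.5.
W^NE = (Σα)·X − ½Σα_i² = 8.5² − ½·28.89 = 57.805.
Planner sets x_i = Σα_j = 8.5 for every i, so X^SO = 3·8.5 = 25.5.
W^SO = (Σα)·X^SO − ½·3·(Σα)² = (3/2)·8.5² = 108.375.
Deadweight loss = W^SO − W^NE = 50.57.

50.57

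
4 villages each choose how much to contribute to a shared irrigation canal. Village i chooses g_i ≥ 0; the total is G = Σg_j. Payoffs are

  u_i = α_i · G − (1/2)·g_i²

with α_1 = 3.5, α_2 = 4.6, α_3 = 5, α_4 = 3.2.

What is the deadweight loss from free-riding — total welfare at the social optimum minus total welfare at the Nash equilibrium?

Village i's FOC: ∂u_i/∂g_i = α_i − g_i = 0, so g_i* = α_i.
NE contributions = (3.5, 4.6, 5, 3.2); G = 16.3.
W^NE = (Σα)·G − ½Σα_i² = 16.3² − ½·68.65 = 231.365.
Planner sets g_i = Σα_j = 16.3 for every i, so G^SO = 4·16.3 = 65.2.
W^SO = (Σα)·G^SO − ½·4·(Σα)² = (4/2)·16.3² = 531.38.
Deadweight loss = W^SO − W^NE = 300.015.

300.015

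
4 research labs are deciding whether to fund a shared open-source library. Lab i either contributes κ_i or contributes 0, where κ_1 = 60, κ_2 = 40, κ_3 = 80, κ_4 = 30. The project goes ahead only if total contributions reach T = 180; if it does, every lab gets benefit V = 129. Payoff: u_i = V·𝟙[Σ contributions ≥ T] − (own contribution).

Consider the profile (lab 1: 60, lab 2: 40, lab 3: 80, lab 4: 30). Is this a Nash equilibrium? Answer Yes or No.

No

Total = 210 ≥ 180: provided.
Lab 1 (pledges 60, payoff 69): dropping to 0 → total 150, payoff 0. No gain.
Lab 2 (pledges 40, payoff 89): dropping to 0 → total 170, payoff 0. No gain.
Lab 3 (pledges 80, payoff 49): dropping to 0 → total 130, payoff 0. No gain.
Lab 4 (pledges 30, payoff 99): dropping to 0 → total 180, payoff 129. Profitable deviation.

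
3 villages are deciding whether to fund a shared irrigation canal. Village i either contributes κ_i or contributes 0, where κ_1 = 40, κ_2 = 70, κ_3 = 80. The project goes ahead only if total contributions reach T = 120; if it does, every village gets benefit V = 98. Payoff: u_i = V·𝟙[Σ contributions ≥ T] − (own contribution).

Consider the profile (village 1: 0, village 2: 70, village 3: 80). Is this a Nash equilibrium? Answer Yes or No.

Total = 150 ≥ 120: provided.
Village 1 (pledges 0, payoff 98): pledging 40 → total 190, payoff 58. No gain.
Village 2 (pledges 70, payoff 28): dropping to 0 → total 80, payoff 0. No gain.
Village 3 (pledges 80, payoff 18): dropping to 0 → total 70, payoff 0. No gain.

Yes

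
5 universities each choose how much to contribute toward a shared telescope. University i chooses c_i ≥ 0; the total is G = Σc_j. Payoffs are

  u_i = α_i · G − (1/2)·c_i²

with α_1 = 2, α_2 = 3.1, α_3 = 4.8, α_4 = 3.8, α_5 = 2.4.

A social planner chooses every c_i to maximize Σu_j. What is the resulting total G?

Planner FOC: ∂(Σu_j)/∂c_i = (Σα_j) − c_i = 0, so c_i^SO = Σα_j = 16.1 for every i; G^SO = 80.5.

80.5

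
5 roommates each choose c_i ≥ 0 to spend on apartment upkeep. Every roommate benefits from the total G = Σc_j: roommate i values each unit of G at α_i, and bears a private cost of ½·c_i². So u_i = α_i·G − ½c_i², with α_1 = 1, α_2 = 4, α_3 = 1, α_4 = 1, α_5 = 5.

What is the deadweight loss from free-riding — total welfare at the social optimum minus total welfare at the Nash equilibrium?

238

Roommate i's FOC: ∂u_i/∂c_i = α_i − c_i = 0, so c_i* = α_i.
NE contributions = (1, 4, 1, 1, 5); G = 12.
W^NE = (Σα)·G − ½Σα_i² = 12² − ½·44 = 122.
Planner sets c_i = Σα_j = 12 for every i, so G^SO = 5·12 = 60.
W^SO = (Σα)·G^SO − ½·5·(Σα)² = (5/2)·12² = 360.
Deadweight loss = W^SO − W^NE = 238.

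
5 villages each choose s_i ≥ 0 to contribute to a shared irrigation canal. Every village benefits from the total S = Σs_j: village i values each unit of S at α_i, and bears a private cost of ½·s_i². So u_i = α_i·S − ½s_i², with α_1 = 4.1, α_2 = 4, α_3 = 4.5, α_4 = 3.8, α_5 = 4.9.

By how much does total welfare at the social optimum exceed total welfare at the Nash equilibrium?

Village i's FOC: ∂u_i/∂s_i = α_i − s_i = 0, so s_i* = α_i.
NE contributions = (4.1, 4, 4.5, 3.8, 4.9); S = 21.3.
W^NE = (Σα)·S − ½Σα_i² = 21.3² − ½·91.51 = 407.935.
Planner sets s_i = Σα_j = 21.3 for every i, so S^SO = 5·21.3 = 106.5.
W^SO = (Σα)·S^SO − ½·5·(Σα)² = (5/2)·21.3² = 1134.225.
Deadweight loss = W^SO − W^NE = 726.29.

726.29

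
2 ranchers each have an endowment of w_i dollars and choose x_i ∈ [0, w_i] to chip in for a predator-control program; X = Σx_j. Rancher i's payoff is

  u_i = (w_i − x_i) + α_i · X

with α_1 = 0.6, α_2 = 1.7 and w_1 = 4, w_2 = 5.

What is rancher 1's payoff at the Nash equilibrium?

7

∂u_i/∂x_i = α_i − 1, so rancher i contributes w_i if α_i > 1, else 0.
α_i > 1 for i ∈ {2}; NE contributions (0, 5), X = 5.
u_1 = (4 − 0) + 0.6·5 = 7.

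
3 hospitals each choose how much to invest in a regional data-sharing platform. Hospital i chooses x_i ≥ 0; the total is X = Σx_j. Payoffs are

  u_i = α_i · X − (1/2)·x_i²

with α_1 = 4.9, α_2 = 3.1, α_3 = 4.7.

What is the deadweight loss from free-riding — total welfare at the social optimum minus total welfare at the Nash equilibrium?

Hospital i's FOC: ∂u_i/∂x_i = α_i − x_i = 0, so x_i* = α_i.
NE contributions = (4.9, 3.1, 4.7); X = 12.7.
W^NE = (Σα)·X − ½Σα_i² = 12.7² − ½·55.71 = 133.435.
Planner sets x_i = Σα_j = 12.7 for every i, so X^SO = 3·12.7 = 38.1.
W^SO = (Σα)·X^SO − ½·3·(Σα)² = (3/2)·12.7² = 241.935.
Deadweight loss = W^SO − W^NE = 108.5.

108.5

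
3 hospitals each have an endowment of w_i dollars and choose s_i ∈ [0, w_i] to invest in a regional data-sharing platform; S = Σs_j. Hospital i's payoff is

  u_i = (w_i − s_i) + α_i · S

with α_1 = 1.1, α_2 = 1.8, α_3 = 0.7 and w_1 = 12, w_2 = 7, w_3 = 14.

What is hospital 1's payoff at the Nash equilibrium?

20.9

∂u_i/∂s_i = α_i − 1, so hospital i contributes w_i if α_i > 1, else 0.
α_i > 1 for i ∈ {1, 2}; NE contributions (12, 7, 0), S = 19.
u_1 = (12 − 12) + 1.1·19 = 20.9.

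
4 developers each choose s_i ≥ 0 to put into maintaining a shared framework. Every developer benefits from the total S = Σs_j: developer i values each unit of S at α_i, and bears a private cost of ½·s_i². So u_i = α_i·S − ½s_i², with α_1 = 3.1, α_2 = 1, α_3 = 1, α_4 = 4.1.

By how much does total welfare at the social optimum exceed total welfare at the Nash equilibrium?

98.85

Developer i's FOC: ∂u_i/∂s_i = α_i − s_i = 0, so s_i* = α_i.
NE contributions = (3.1, 1, 1, 4.1); S = 9.2.
W^NE = (Σα)·S − ½Σα_i² = 9.2² − ½·28.42 = 70.43.
Planner sets s_i = Σα_j = 9.2 for every i, so S^SO = 4·9.2 = 36.8.
W^SO = (Σα)·S^SO − ½·4·(Σα)² = (4/2)·9.2² = 169.28.
Deadweight loss = W^SO − W^NE = 98.85.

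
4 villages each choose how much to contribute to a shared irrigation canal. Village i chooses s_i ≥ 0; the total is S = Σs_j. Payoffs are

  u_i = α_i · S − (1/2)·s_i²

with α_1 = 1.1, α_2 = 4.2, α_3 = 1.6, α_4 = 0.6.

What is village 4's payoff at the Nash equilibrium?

Village i's FOC: ∂u_i/∂s_i = α_i − s_i = 0, so s_i* = α_i.
NE contributions = (1.1, 4.2, 1.6, 0.6); S = 7.5.
u_4 = α_4·S − ½·(s_4)² = 0.6·7.5 − ½·0.6² = 4.32.

4.32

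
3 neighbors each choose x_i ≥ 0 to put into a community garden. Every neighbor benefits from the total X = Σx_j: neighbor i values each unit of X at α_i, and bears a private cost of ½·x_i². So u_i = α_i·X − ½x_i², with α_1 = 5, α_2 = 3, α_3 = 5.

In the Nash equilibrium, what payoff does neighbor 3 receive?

Neighbor i's FOC: ∂u_i/∂x_i = α_i − x_i = 0, so x_i* = α_i.
NE contributions = (5, 3, 5); X = 13.
u_3 = α_3·X − ½·(x_3)² = 5·13 − ½·5² = 52.5.

52.5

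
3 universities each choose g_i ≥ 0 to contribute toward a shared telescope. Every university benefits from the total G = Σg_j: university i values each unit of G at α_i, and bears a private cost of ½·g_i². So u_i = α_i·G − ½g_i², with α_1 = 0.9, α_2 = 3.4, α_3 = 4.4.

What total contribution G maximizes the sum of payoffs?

26.1

Planner FOC: ∂(Σu_j)/∂g_i = (Σα_j) − g_i = 0, so g_i^SO = Σα_j = 8.7 for every i; G^SO = 26.1.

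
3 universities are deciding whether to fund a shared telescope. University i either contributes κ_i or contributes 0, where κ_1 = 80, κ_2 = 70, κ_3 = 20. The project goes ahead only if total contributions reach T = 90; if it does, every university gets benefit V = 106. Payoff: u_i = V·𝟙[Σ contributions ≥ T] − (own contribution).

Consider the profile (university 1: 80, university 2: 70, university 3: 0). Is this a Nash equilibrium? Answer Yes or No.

Yes

Total = 150 ≥ 90: provided.
University 1 (pledges 80, payoff 26): dropping to 0 → total 70, payoff 0. No gain.
University 2 (pledges 70, payoff 36): dropping to 0 → total 80, payoff 0. No gain.
University 3 (pledges 0, payoff 106): pledging 20 → total 170, payoff 86. No gain.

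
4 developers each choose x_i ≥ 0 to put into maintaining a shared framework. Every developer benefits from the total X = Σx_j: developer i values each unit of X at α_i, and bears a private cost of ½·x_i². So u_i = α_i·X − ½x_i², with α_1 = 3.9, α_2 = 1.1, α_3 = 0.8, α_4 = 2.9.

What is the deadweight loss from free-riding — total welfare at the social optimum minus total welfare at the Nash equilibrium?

Developer i's FOC: ∂u_i/∂x_i = α_i − x_i = 0, so x_i* = α_i.
NE contributions = (3.9, 1.1, 0.8, 2.9); X = 8.7.
W^NE = (Σα)·X − ½Σα_i² = 8.7² − ½·25.47 = 62.955.
Planner sets x_i = Σα_j = 8.7 for every i, so X^SO = 4·8.7 = 34.8.
W^SO = (Σα)·X^SO − ½·4·(Σα)² = (4/2)·8.7² = 151.38.
Deadweight loss = W^SO − W^NE = 88.425.

88.425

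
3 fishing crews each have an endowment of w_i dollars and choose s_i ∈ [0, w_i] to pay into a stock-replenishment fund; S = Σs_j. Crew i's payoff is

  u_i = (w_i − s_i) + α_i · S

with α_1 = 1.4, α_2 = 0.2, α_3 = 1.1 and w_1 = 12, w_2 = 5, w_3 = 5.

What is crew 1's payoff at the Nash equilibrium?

∂u_i/∂s_i = α_i − 1, so crew i contributes w_i if α_i > 1, else 0.
α_i > 1 for i ∈ {1, 3}; NE contributions (12, 0, 5), S = 17.
u_1 = (12 − 12) + 1.4·17 = 23.8.

23.8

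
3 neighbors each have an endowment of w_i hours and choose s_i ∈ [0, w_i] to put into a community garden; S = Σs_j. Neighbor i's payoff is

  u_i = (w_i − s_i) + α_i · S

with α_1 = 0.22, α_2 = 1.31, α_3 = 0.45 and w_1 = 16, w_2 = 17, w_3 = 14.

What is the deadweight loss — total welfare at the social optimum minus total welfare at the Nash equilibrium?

29.4

∂u_i/∂s_i = α_i − 1, so neighbor i contributes w_i if α_i > 1, else 0.
α_i > 1 for i ∈ {2}; NE contributions (0, 17, 0), S = 17.
W^NE = Σw_i − S^NE + (Σα_i)·S^NE = 47 + 0.98·17 = 63.66.
Planner: ∂(Σu_j)/∂s_i = Σα_j − 1 = 0.98 > 0, so everyone contributes w_i; S^SO = 47, W^SO = 47 + 0.98·47 = 93.06.
Deadweight loss = 29.4.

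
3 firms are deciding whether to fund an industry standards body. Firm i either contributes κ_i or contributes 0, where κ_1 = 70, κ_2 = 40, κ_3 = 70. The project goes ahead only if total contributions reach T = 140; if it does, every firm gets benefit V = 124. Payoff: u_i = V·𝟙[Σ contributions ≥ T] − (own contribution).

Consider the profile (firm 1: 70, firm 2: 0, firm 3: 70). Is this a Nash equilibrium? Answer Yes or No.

Total = 140 ≥ 140: provided.
Firm 1 (pledges 70, payoff 54): dropping to 0 → total 70, payoff 0. No gain.
Firm 2 (pledges 0, payoff 124): pledging 40 → total 180, payoff 84. No gain.
Firm 3 (pledges 70, payoff 54): dropping to 0 → total 70, payoff 0. No gain.

Yes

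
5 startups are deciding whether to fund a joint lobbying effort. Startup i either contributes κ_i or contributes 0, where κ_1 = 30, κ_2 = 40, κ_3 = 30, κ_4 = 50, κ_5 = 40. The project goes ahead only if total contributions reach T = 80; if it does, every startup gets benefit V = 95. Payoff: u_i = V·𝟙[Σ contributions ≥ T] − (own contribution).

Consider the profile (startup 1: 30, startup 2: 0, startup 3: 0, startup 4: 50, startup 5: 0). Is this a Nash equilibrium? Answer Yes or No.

Yes

Total = 80 ≥ 80: provided.
Startup 1 (pledges 30, payoff 65): dropping to 0 → total 50, payoff 0. No gain.
Startup 2 (pledges 0, payoff 95): pledging 40 → total 120, payoff 55. No gain.
Startup 3 (pledges 0, payoff 95): pledging 30 → total 110, payoff 65. No gain.
Startup 4 (pledges 50, payoff 45): dropping to 0 → total 30, payoff 0. No gain.
Startup 5 (pledges 0, payoff 95): pledging 40 → total 120, payoff 55. No gain.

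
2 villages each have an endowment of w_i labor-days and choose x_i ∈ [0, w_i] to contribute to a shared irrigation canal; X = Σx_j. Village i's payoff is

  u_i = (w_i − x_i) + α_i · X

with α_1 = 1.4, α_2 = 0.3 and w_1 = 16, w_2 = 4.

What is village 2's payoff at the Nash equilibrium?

∂u_i/∂x_i = α_i − 1, so village i contributes w_i if α_i > 1, else 0.
α_i > 1 for i ∈ {1}; NE contributions (16, 0), X = 16.
u_2 = (4 − 0) + 0.3·16 = 8.8.

8.8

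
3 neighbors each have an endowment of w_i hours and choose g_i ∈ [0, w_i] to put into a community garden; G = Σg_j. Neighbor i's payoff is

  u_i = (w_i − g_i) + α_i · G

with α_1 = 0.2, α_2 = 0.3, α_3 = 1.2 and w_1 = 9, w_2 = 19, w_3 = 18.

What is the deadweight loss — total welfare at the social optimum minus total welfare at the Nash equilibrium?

19.6

∂u_i/∂g_i = α_i − 1, so neighbor i contributes w_i if α_i > 1, else 0.
α_i > 1 for i ∈ {3}; NE contributions (0, 0, 18), G = 18.
W^NE = Σw_i − G^NE + (Σα_i)·G^NE = 46 + 0.7·18 = 58.6.
Planner: ∂(Σu_j)/∂g_i = Σα_j − 1 = 0.7 > 0, so everyone contributes w_i; G^SO = 46, W^SO = 46 + 0.7·46 = 78.2.
Deadweight loss = 19.6.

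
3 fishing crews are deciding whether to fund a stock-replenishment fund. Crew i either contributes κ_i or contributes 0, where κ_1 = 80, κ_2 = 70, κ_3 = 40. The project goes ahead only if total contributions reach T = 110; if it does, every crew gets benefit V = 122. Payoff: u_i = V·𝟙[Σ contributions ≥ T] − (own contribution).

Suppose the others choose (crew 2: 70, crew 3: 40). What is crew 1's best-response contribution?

Others' total = 110 ≥ 110; contributing adds cost 80 for no extra benefit.
Best response: 0.

0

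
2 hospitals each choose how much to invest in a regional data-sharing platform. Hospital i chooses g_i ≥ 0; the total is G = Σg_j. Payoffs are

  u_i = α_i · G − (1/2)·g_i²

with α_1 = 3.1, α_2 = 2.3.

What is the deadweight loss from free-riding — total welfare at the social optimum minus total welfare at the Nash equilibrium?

Hospital i's FOC: ∂u_i/∂g_i = α_i − g_i = 0, so g_i* = α_i.
NE contributions = (3.1, 2.3); G = 5.4.
W^NE = (Σα)·G − ½Σα_i² = 5.4² − ½·14.9 = 21.71.
Planner sets g_i = Σα_j = 5.4 for every i, so G^SO = 2·5.4 = 10.8.
W^SO = (Σα)·G^SO − ½·2·(Σα)² = (2/2)·5.4² = 29.16.
Deadweight loss = W^SO − W^NE = 7.45.

7.45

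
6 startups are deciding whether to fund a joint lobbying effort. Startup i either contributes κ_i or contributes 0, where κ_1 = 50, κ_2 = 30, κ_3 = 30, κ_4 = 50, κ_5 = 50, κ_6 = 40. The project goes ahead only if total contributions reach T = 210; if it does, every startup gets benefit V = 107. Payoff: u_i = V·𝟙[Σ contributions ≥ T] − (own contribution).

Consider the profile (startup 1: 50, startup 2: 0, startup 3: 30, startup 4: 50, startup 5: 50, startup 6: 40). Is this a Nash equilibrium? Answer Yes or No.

Yes

Total = 220 ≥ 210: provided.
Startup 1 (pledges 50, payoff 57): dropping to 0 → total 170, payoff 0. No gain.
Startup 2 (pledges 0, payoff 107): pledging 30 → total 250, payoff 77. No gain.
Startup 3 (pledges 30, payoff 77): dropping to 0 → total 190, payoff 0. No gain.
Startup 4 (pledges 50, payoff 57): dropping to 0 → total 170, payoff 0. No gain.
Startup 5 (pledges 50, payoff 57): dropping to 0 → total 170, payoff 0. No gain.
Startup 6 (pledges 40, payoff 67): dropping to 0 → total 180, payoff 0. No gain.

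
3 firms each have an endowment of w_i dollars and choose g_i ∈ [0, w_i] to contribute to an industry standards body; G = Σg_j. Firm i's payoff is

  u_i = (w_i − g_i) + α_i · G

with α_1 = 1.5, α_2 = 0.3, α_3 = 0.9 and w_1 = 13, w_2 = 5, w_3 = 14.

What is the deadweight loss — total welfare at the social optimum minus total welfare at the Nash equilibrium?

∂u_i/∂g_i = α_i − 1, so firm i contributes w_i if α_i > 1, else 0.
α_i > 1 for i ∈ {1}; NE contributions (13, 0, 0), G = 13.
W^NE = Σw_i − G^NE + (Σα_i)·G^NE = 32 + 1.7·13 = 54.1.
Planner: ∂(Σu_j)/∂g_i = Σα_j − 1 = 1.7 > 0, so everyone contributes w_i; G^SO = 32, W^SO = 32 + 1.7·32 = 86.4.
Deadweight loss = 32.3.

32.3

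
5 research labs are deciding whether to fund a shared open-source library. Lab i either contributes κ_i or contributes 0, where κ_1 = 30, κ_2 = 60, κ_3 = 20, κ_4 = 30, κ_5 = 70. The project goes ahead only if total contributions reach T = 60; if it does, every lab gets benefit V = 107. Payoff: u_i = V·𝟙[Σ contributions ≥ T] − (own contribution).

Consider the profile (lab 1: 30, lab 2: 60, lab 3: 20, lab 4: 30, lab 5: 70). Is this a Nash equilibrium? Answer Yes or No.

Total = 210 ≥ 60: provided.
Lab 1 (pledges 30, payoff 77): dropping to 0 → total 180, payoff 107. Profitable deviation.

No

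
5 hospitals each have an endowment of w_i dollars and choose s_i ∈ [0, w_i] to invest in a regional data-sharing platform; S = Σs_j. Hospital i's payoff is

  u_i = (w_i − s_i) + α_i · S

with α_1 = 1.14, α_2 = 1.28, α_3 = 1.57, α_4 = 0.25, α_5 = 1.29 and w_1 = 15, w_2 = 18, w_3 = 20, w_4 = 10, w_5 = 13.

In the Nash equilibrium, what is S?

66

∂u_i/∂s_i = α_i − 1, so hospital i contributes w_i if α_i > 1, else 0.
α_i > 1 for i ∈ {1, 2, 3, 5}; NE contributions (15, 18, 20, 0, 13), S = 66.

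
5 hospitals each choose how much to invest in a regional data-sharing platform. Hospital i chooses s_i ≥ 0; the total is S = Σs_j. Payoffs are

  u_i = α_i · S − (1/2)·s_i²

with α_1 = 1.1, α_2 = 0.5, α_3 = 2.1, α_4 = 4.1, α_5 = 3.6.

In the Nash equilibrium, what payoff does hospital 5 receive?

34.56

Hospital i's FOC: ∂u_i/∂s_i = α_i − s_i = 0, so s_i* = α_i.
NE contributions = (1.1, 0.5, 2.1, 4.1, 3.6); S = 11.4.
u_5 = α_5·S − ½·(s_5)² = 3.6·11.4 − ½·3.6² = 34.56.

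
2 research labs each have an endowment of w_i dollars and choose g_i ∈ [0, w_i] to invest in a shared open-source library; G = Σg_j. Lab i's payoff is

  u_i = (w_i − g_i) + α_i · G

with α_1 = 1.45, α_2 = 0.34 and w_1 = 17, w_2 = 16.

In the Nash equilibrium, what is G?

17

∂u_i/∂g_i = α_i − 1, so lab i contributes w_i if α_i > 1, else 0.
α_i > 1 for i ∈ {1}; NE contributions (17, 0), G = 17.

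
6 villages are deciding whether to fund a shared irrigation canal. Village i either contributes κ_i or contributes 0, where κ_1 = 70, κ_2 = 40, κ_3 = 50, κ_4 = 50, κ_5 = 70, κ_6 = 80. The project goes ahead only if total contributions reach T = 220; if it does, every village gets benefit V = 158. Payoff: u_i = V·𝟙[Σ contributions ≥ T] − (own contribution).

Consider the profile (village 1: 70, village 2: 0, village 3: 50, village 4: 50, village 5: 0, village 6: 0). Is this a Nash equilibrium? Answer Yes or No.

Total = 170 < 220: not provided.
Village 1 (pledges 70, payoff -70): dropping to 0 → total 100, payoff 0. Profitable deviation.

No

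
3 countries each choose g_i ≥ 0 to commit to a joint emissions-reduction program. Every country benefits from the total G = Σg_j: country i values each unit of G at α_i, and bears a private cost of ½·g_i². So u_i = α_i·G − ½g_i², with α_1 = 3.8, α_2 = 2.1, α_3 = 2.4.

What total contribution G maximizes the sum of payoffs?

24.9

Planner FOC: ∂(Σu_j)/∂g_i = (Σα_j) − g_i = 0, so g_i^SO = Σα_j = 8.3 for every i; G^SO = 24.9.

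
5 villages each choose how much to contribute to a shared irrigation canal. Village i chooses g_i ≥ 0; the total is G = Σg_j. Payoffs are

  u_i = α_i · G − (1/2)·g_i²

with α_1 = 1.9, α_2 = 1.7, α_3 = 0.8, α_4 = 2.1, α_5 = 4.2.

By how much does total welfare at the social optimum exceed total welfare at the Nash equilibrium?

186.33

Village i's FOC: ∂u_i/∂g_i = α_i − g_i = 0, so g_i* = α_i.
NE contributions = (1.9, 1.7, 0.8, 2.1, 4.2); G = 10.7.
W^NE = (Σα)·G − ½Σα_i² = 10.7² − ½·29.19 = 99.895.
Planner sets g_i = Σα_j = 10.7 for every i, so G^SO = 5·10.7 = 53.5.
W^SO = (Σα)·G^SO − ½·5·(Σα)² = (5/2)·10.7² = 286.225.
Deadweight loss = W^SO − W^NE = 186.33.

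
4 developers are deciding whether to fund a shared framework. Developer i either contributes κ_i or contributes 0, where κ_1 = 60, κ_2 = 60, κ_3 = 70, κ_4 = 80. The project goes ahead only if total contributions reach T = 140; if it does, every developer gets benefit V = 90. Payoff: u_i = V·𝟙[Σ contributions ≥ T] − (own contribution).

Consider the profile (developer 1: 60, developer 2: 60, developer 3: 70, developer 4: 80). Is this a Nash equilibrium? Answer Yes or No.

Total = 270 ≥ 140: provided.
Developer 1 (pledges 60, payoff 30): dropping to 0 → total 210, payoff 90. Profitable deviation.

No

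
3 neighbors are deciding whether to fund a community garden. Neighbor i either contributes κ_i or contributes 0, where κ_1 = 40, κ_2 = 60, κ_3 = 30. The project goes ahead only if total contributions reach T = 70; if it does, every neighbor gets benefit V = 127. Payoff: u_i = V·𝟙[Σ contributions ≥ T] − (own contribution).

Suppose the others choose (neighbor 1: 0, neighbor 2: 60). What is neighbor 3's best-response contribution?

Others' total = 60. Contributing 30 brings total to 90 ≥ 70: gain V − κ_3 = 97.
Best response: 30.

30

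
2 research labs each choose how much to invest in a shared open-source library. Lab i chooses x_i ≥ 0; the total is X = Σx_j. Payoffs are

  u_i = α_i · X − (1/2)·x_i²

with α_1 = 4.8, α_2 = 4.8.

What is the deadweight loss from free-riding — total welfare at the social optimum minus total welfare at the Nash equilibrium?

23.04

Lab i's FOC: ∂u_i/∂x_i = α_i − x_i = 0, so x_i* = α_i.
NE contributions = (4.8, 4.8); X = 9.6.
W^NE = (Σα)·X − ½Σα_i² = 9.6² − ½·46.08 = 69.12.
Planner sets x_i = Σα_j = 9.6 for every i, so X^SO = 2·9.6 = 19.2.
W^SO = (Σα)·X^SO − ½·2·(Σα)² = (2/2)·9.6² = 92.16.
Deadweight loss = W^SO − W^NE = 23.04.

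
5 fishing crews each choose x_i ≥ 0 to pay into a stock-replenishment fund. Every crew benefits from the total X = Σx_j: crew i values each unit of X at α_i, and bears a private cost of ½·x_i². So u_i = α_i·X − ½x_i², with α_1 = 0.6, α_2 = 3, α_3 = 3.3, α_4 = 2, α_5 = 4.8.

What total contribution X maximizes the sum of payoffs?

68.5

Planner FOC: ∂(Σu_j)/∂x_i = (Σα_j) − x_i = 0, so x_i^SO = Σα_j = 13.7 for every i; X^SO = 68.5.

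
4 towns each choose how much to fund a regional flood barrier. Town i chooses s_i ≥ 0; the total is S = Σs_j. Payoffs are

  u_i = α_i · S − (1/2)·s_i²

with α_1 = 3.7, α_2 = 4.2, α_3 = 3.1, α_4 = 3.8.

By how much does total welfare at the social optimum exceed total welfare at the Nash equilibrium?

Town i's FOC: ∂u_i/∂s_i = α_i − s_i = 0, so s_i* = α_i.
NE contributions = (3.7, 4.2, 3.1, 3.8); S = 14.8.
W^NE = (Σα)·S − ½Σα_i² = 14.8² − ½·55.38 = 191.35.
Planner sets s_i = Σα_j = 14.8 for every i, so S^SO = 4·14.8 = 59.2.
W^SO = (Σα)·S^SO − ½·4·(Σα)² = (4/2)·14.8² = 438.08.
Deadweight loss = W^SO − W^NE = 246.73.

246.73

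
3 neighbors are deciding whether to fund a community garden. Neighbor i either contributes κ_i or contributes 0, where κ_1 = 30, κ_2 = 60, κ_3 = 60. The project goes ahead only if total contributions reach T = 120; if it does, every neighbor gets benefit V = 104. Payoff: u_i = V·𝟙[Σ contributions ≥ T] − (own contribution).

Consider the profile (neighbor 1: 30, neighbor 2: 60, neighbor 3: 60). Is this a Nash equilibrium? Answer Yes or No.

Total = 150 ≥ 120: provided.
Neighbor 1 (pledges 30, payoff 74): dropping to 0 → total 120, payoff 104. Profitable deviation.

No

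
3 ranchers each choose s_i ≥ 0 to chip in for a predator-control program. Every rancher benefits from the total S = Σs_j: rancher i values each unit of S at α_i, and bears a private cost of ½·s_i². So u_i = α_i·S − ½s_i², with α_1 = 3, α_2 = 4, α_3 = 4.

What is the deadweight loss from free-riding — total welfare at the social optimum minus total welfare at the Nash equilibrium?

Rancher i's FOC: ∂u_i/∂s_i = α_i − s_i = 0, so s_i* = α_i.
NE contributions = (3, 4, 4); S = 11.
W^NE = (Σα)·S − ½Σα_i² = 11² − ½·41 = 100.5.
Planner sets s_i = Σα_j = 11 for every i, so S^SO = 3·11 = 33.
W^SO = (Σα)·S^SO − ½·3·(Σα)² = (3/2)·11² = 181.5.
Deadweight loss = W^SO − W^NE = 81.

81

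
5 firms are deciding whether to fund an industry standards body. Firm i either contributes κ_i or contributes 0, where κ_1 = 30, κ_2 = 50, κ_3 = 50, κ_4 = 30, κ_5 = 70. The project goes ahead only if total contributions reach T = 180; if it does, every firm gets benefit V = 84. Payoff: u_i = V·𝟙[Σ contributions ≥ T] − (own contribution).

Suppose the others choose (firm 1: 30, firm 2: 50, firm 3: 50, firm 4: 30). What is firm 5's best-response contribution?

70

Others' total = 160. Contributing 70 brings total to 230 ≥ 180: gain V − κ_5 = 14.
Best response: 70.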